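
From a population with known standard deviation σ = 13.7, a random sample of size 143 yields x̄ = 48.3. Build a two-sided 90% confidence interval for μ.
(46.42, 50.18)

z-interval (σ known):
z* = 1.645 for 90% confidence

Margin of error = z* · σ/√n = 1.645 · 13.7/√143 = 1.88

CI: (48.3 - 1.88, 48.3 + 1.88) = (46.42, 50.18)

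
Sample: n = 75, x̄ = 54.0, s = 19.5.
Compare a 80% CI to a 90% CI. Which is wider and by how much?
90% CI is wider by 1.68

df = 74
80% CI: t* = 1.293, (51.09, 56.91), width = 2 · t* · s/√n = 5.82
90% CI: t* = 1.666, (50.25, 57.75), width = 2 · t* · s/√n = 7.50

The 90% CI is wider by 7.50 - 5.82 = 1.68.
Higher confidence requires a wider interval.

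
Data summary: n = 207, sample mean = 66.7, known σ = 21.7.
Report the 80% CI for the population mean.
(64.77, 68.63)

z-interval (σ known):
z* = 1.282 for 80% confidence

Margin of error = z* · σ/√n = 1.282 · 21.7/√207 = 1.93

CI: (66.7 - 1.93, 66.7 + 1.93) = (64.77, 68.63)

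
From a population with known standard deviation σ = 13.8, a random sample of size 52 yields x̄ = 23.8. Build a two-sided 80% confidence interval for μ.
(21.35, 26.25)

z-interval (σ known):
z* = 1.282 for 80% confidence

Margin of error = z* · σ/√n = 1.282 · 13.8/√52 = 2.45

CI: (23.8 - 2.45, 23.8 + 2.45) = (21.35, 26.25)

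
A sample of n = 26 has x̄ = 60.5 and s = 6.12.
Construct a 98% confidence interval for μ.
(57.52, 63.48)

t-interval (σ unknown):
df = n - 1 = 25
t* = 2.485 for 98% confidence

Margin of error = t* · s/√n = 2.485 · 6.12/√26 = 2.98

CI: (57.52, 63.48)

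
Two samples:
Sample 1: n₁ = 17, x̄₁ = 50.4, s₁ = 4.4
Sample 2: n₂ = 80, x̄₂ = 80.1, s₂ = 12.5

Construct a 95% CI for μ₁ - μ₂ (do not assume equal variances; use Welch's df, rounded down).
(-33.20, -26.20)

Difference: x̄₁ - x̄₂ = -29.70
SE = √(s₁²/n₁ + s₂²/n₂) = √(4.4²/17 + 12.5²/80) = 1.7584
df = 73.91 → 73 (Welch–Satterthwaite, rounded down)
t* = 1.993

CI: -29.70 ± 1.993 · 1.7584 = -29.70 ± 3.50 = (-33.20, -26.20)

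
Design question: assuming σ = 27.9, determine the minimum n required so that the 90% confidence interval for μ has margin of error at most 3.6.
n ≥ 163

For margin E ≤ 3.6:
n ≥ (z* · σ / E)²
n ≥ (1.645 · 27.9 / 3.6)²
n ≥ 162.53

Minimum n = 163 (rounding up)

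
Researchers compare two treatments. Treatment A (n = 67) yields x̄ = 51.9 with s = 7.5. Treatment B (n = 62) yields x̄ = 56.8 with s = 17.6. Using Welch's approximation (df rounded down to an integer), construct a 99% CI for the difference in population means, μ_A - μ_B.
(-11.27, 1.47)

Difference: x̄₁ - x̄₂ = -4.90
SE = √(s₁²/n₁ + s₂²/n₂) = √(7.5²/67 + 17.6²/62) = 2.4157
df = 81.11 → 81 (Welch–Satterthwaite, rounded down)
t* = 2.638

CI: -4.90 ± 2.638 · 2.4157 = -4.90 ± 6.37 = (-11.27, 1.47)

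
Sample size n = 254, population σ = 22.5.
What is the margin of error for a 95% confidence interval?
Margin of error = 2.77

Margin of error = z* · σ/√n
= 1.960 · 22.5/√254
= 1.960 · 22.5/15.9374
= 2.77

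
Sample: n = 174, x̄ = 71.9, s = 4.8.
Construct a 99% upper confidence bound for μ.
μ ≤ 72.75

Upper bound (one-sided):
t* = 2.348 (one-sided for 99%)
Upper bound = x̄ + t* · s/√n = 71.9 + 2.348 · 4.8/√174 = 72.75

We are 99% confident that μ ≤ 72.75.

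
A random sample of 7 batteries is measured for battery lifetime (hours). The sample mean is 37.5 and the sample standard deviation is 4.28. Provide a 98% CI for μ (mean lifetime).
(32.42, 42.58)

t-interval (σ unknown):
df = n - 1 = 6
t* = 3.143 for 98% confidence

Margin of error = t* · s/√n = 3.143 · 4.28/√7 = 5.08

CI: (32.42, 42.58)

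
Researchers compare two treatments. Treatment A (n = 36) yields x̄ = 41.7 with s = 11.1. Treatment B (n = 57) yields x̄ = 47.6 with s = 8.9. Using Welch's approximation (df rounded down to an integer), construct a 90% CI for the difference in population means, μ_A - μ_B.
(-9.56, -2.24)

Difference: x̄₁ - x̄₂ = -5.90
SE = √(s₁²/n₁ + s₂²/n₂) = √(11.1²/36 + 8.9²/57) = 2.1937
df = 62.73 → 62 (Welch–Satterthwaite, rounded down)
t* = 1.670

CI: -5.90 ± 1.670 · 2.1937 = -5.90 ± 3.66 = (-9.56, -2.24)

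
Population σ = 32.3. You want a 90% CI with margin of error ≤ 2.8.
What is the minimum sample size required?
n ≥ 361

For margin E ≤ 2.8:
n ≥ (z* · σ / E)²
n ≥ (1.645 · 32.3 / 2.8)²
n ≥ 360.10

Minimum n = 361 (rounding up)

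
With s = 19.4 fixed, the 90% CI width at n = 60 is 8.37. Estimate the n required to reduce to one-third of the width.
n ≈ 540

CI width ∝ 1/√n
To reduce width by factor 3, need √n to grow by 3 → need 3² = 9 times as many samples.

Current: n = 60, width = 8.37
New: n = 540, width ≈ 2.75

Width reduced by factor of 8.37/2.75 = 3.04.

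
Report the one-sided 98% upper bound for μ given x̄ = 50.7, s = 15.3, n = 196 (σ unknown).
μ ≤ 52.96

Upper bound (one-sided):
t* = 2.068 (one-sided for 98%)
Upper bound = x̄ + t* · s/√n = 50.7 + 2.068 · 15.3/√196 = 52.96

We are 98% confident that μ ≤ 52.96.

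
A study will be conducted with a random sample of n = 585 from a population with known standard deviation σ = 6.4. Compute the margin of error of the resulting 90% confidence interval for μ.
Margin of error = 0.44

Margin of error = z* · σ/√n
= 1.645 · 6.4/√585
= 1.645 · 6.4/24.1868
= 0.44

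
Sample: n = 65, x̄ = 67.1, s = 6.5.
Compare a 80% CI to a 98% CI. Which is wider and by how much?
98% CI is wider by 1.76

df = 64
80% CI: t* = 1.295, (66.06, 68.14), width = 2 · t* · s/√n = 2.09
98% CI: t* = 2.386, (65.18, 69.02), width = 2 · t* · s/√n = 3.85

The 98% CI is wider by 3.85 - 2.09 = 1.76.
Higher confidence requires a wider interval.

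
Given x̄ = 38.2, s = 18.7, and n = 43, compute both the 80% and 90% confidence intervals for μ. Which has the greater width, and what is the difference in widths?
90% CI is wider by 2.16

df = 42
80% CI: t* = 1.302, (34.49, 41.91), width = 2 · t* · s/√n = 7.43
90% CI: t* = 1.682, (33.40, 43.00), width = 2 · t* · s/√n = 9.59

The 90% CI is wider by 9.59 - 7.43 = 2.16.
Higher confidence requires a wider interval.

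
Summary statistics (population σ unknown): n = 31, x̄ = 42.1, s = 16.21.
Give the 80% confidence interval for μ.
(38.29, 45.91)

t-interval (σ unknown):
df = n - 1 = 30
t* = 1.310 for 80% confidence

Margin of error = t* · s/√n = 1.310 · 16.21/√31 = 3.81

CI: (38.29, 45.91)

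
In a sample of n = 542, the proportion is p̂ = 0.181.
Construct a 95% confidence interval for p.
(0.149, 0.213)

Proportion CI:
SE = √(p̂(1-p̂)/n) = √(0.181 · 0.819 / 542) = 0.01654

z* = 1.960
Margin = z* · SE = 1.960 · 0.01654 = 0.0324

CI: 0.181 ± 0.0324 = (0.149, 0.213)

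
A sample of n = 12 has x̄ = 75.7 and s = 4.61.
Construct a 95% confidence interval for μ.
(72.77, 78.63)

t-interval (σ unknown):
df = n - 1 = 11
t* = 2.201 for 95% confidence

Margin of error = t* · s/√n = 2.201 · 4.61/√12 = 2.93

CI: (72.77, 78.63)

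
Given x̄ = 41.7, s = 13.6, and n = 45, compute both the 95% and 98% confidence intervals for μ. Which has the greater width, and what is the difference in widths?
98% CI is wider by 1.62

df = 44
95% CI: t* = 2.015, (37.61, 45.79), width = 2 · t* · s/√n = 8.17
98% CI: t* = 2.414, (36.81, 46.59), width = 2 · t* · s/√n = 9.79

The 98% CI is wider by 9.79 - 8.17 = 1.62.
Higher confidence requires a wider interval.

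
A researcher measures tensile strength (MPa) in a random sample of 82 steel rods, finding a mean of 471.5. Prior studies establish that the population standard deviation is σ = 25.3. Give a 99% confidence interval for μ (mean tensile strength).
(464.30, 478.70)

z-interval (σ known):
z* = 2.576 for 99% confidence

Margin of error = z* · σ/√n = 2.576 · 25.3/√82 = 7.20

CI: (471.5 - 7.20, 471.5 + 7.20) = (464.30, 478.70)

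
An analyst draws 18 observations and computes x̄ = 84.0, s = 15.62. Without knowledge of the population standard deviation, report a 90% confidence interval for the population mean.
(77.59, 90.41)

t-interval (σ unknown):
df = n - 1 = 17
t* = 1.740 for 90% confidence

Margin of error = t* · s/√n = 1.740 · 15.62/√18 = 6.41

CI: (77.59, 90.41)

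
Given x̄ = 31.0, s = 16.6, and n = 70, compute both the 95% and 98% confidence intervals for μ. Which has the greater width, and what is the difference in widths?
98% CI is wider by 1.53

df = 69
95% CI: t* = 1.995, (27.04, 34.96), width = 2 · t* · s/√n = 7.92
98% CI: t* = 2.382, (26.27, 35.73), width = 2 · t* · s/√n = 9.45

The 98% CI is wider by 9.45 - 7.92 = 1.53.
Higher confidence requires a wider interval.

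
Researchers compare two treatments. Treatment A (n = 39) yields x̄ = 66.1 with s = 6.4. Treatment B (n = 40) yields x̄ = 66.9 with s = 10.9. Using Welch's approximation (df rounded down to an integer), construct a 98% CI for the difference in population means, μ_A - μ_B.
(-5.59, 3.99)

Difference: x̄₁ - x̄₂ = -0.80
SE = √(s₁²/n₁ + s₂²/n₂) = √(6.4²/39 + 10.9²/40) = 2.0051
df = 63.33 → 63 (Welch–Satterthwaite, rounded down)
t* = 2.387

CI: -0.80 ± 2.387 · 2.0051 = -0.80 ± 4.79 = (-5.59, 3.99)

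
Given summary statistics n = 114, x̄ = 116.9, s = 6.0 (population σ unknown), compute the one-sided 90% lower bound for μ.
μ ≥ 116.18

Lower bound (one-sided):
t* = 1.289 (one-sided for 90%)
Lower bound = x̄ - t* · s/√n = 116.9 - 1.289 · 6.0/√114 = 116.18

We are 90% confident that μ ≥ 116.18.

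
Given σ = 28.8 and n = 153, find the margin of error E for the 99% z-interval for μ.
Margin of error = 6.00

Margin of error = z* · σ/√n
= 2.576 · 28.8/√153
= 2.576 · 28.8/12.3693
= 6.00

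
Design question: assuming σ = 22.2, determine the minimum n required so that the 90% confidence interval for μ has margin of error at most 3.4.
n ≥ 116

For margin E ≤ 3.4:
n ≥ (z* · σ / E)²
n ≥ (1.645 · 22.2 / 3.4)²
n ≥ 115.37

Minimum n = 116 (rounding up)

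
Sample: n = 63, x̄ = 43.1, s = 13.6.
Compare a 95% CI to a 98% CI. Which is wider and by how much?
98% CI is wider by 1.33

df = 62
95% CI: t* = 1.999, (39.67, 46.53), width = 2 · t* · s/√n = 6.85
98% CI: t* = 2.388, (39.01, 47.19), width = 2 · t* · s/√n = 8.18

The 98% CI is wider by 8.18 - 6.85 = 1.33.
Higher confidence requires a wider interval.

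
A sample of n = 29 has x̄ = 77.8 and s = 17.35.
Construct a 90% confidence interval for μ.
(72.32, 83.28)

t-interval (σ unknown):
df = n - 1 = 28
t* = 1.701 for 90% confidence

Margin of error = t* · s/√n = 1.701 · 17.35/√29 = 5.48

CI: (72.32, 83.28)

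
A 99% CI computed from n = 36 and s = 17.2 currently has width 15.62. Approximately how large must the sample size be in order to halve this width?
n ≈ 144

CI width ∝ 1/√n
To reduce width by factor 2, need √n to grow by 2 → need 2² = 4 times as many samples.

Current: n = 36, width = 15.62
New: n = 144, width ≈ 7.48

Width reduced by factor of 15.62/7.48 = 2.09.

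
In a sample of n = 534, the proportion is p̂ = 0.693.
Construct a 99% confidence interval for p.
(0.642, 0.744)

Proportion CI:
SE = √(p̂(1-p̂)/n) = √(0.693 · 0.307 / 534) = 0.01996

z* = 2.576
Margin = z* · SE = 2.576 · 0.01996 = 0.0514

CI: 0.693 ± 0.0514 = (0.642, 0.744)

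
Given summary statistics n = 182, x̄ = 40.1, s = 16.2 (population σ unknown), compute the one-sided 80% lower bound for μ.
μ ≥ 39.09

Lower bound (one-sided):
t* = 0.844 (one-sided for 80%)
Lower bound = x̄ - t* · s/√n = 40.1 - 0.844 · 16.2/√182 = 39.09

We are 80% confident that μ ≥ 39.09.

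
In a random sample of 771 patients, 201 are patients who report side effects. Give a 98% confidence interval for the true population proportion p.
(0.224, 0.297)

Proportion CI:
p̂ = 201/771 = 0.26070
SE = √(p̂(1-p̂)/n) = √(0.26070 · 0.73930 / 771) = 0.01581

z* = 2.326
Margin = z* · SE = 2.326 · 0.01581 = 0.0368

CI: 0.26070 ± 0.0368 = (0.224, 0.297)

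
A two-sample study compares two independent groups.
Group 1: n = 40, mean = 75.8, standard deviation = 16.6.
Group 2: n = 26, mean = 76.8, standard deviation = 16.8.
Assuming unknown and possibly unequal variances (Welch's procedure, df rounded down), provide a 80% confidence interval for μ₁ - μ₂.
(-6.47, 4.47)

Difference: x̄₁ - x̄₂ = -1.00
SE = √(s₁²/n₁ + s₂²/n₂) = √(16.6²/40 + 16.8²/26) = 4.2124
df = 53.09 → 53 (Welch–Satterthwaite, rounded down)
t* = 1.298

CI: -1.00 ± 1.298 · 4.2124 = -1.00 ± 5.47 = (-6.47, 4.47)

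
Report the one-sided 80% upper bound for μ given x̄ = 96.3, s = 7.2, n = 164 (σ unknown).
μ ≤ 96.77

Upper bound (one-sided):
t* = 0.844 (one-sided for 80%)
Upper bound = x̄ + t* · s/√n = 96.3 + 0.844 · 7.2/√164 = 96.77

We are 80% confident that μ ≤ 96.77.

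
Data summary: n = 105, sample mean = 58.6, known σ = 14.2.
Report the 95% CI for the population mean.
(55.88, 61.32)

z-interval (σ known):
z* = 1.960 for 95% confidence

Margin of error = z* · σ/√n = 1.960 · 14.2/√105 = 2.72

CI: (58.6 - 2.72, 58.6 + 2.72) = (55.88, 61.32)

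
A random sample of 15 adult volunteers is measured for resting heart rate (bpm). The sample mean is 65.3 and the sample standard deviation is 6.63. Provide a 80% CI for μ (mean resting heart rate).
(63.00, 67.60)

t-interval (σ unknown):
df = n - 1 = 14
t* = 1.345 for 80% confidence

Margin of error = t* · s/√n = 1.345 · 6.63/√15 = 2.30

CI: (63.00, 67.60)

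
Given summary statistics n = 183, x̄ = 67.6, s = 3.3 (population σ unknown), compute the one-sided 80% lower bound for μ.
μ ≥ 67.39

Lower bound (one-sided):
t* = 0.844 (one-sided for 80%)
Lower bound = x̄ - t* · s/√n = 67.6 - 0.844 · 3.3/√183 = 67.39

We are 80% confident that μ ≥ 67.39.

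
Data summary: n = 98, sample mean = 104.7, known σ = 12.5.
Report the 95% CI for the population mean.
(102.23, 107.17)

z-interval (σ known):
z* = 1.960 for 95% confidence

Margin of error = z* · σ/√n = 1.960 · 12.5/√98 = 2.47

CI: (104.7 - 2.47, 104.7 + 2.47) = (102.23, 107.17)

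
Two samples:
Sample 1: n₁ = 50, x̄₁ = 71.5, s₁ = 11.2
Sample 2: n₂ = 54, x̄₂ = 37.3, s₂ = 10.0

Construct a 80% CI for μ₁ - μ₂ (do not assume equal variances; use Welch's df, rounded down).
(31.51, 36.89)

Difference: x̄₁ - x̄₂ = 34.20
SE = √(s₁²/n₁ + s₂²/n₂) = √(11.2²/50 + 10.0²/54) = 2.0882
df = 98.45 → 98 (Welch–Satterthwaite, rounded down)
t* = 1.290

CI: 34.20 ± 1.290 · 2.0882 = 34.20 ± 2.69 = (31.51, 36.89)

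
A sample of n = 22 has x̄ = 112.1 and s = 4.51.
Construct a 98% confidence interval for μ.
(109.68, 114.52)

t-interval (σ unknown):
df = n - 1 = 21
t* = 2.518 for 98% confidence

Margin of error = t* · s/√n = 2.518 · 4.51/√22 = 2.42

CI: (109.68, 114.52)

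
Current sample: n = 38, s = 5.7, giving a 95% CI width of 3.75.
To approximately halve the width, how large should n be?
n ≈ 152

CI width ∝ 1/√n
To reduce width by factor 2, need √n to grow by 2 → need 2² = 4 times as many samples.

Current: n = 38, width = 3.75
New: n = 152, width ≈ 1.83

Width reduced by factor of 3.75/1.83 = 2.05.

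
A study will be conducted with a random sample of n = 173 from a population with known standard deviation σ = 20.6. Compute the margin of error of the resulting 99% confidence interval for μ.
Margin of error = 4.03

Margin of error = z* · σ/√n
= 2.576 · 20.6/√173
= 2.576 · 20.6/13.1529
= 4.03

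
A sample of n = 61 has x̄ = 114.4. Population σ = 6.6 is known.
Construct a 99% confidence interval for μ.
(112.22, 116.58)

z-interval (σ known):
z* = 2.576 for 99% confidence

Margin of error = z* · σ/√n = 2.576 · 6.6/√61 = 2.18

CI: (114.4 - 2.18, 114.4 + 2.18) = (112.22, 116.58)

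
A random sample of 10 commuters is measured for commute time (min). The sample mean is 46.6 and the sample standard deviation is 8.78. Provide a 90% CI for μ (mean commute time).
(41.51, 51.69)

t-interval (σ unknown):
df = n - 1 = 9
t* = 1.833 for 90% confidence

Margin of error = t* · s/√n = 1.833 · 8.78/√10 = 5.09

CI: (41.51, 51.69)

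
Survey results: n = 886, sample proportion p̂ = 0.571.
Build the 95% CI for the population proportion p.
(0.538, 0.604)

Proportion CI:
SE = √(p̂(1-p̂)/n) = √(0.571 · 0.429 / 886) = 0.01663

z* = 1.960
Margin = z* · SE = 1.960 · 0.01663 = 0.0326

CI: 0.571 ± 0.0326 = (0.538, 0.604)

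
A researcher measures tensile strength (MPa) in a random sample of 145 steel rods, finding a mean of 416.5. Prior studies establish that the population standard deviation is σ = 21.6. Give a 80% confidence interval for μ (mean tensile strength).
(414.20, 418.80)

z-interval (σ known):
z* = 1.282 for 80% confidence

Margin of error = z* · σ/√n = 1.282 · 21.6/√145 = 2.30

CI: (416.5 - 2.30, 416.5 + 2.30) = (414.20, 418.80)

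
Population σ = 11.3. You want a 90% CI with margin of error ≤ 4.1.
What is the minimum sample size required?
n ≥ 21

For margin E ≤ 4.1:
n ≥ (z* · σ / E)²
n ≥ (1.645 · 11.3 / 4.1)²
n ≥ 20.56

Minimum n = 21 (rounding up)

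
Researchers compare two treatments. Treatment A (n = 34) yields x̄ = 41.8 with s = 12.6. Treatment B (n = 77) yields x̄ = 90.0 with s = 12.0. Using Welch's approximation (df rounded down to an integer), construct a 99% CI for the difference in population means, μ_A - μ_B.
(-55.00, -41.40)

Difference: x̄₁ - x̄₂ = -48.20
SE = √(s₁²/n₁ + s₂²/n₂) = √(12.6²/34 + 12.0²/77) = 2.5573
df = 60.51 → 60 (Welch–Satterthwaite, rounded down)
t* = 2.660

CI: -48.20 ± 2.660 · 2.5573 = -48.20 ± 6.80 = (-55.00, -41.40)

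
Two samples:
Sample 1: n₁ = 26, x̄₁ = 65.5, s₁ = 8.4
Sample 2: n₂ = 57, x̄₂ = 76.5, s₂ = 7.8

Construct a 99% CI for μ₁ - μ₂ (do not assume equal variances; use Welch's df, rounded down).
(-16.23, -5.77)

Difference: x̄₁ - x̄₂ = -11.00
SE = √(s₁²/n₁ + s₂²/n₂) = √(8.4²/26 + 7.8²/57) = 1.9445
df = 45.40 → 45 (Welch–Satterthwaite, rounded down)
t* = 2.690

CI: -11.00 ± 2.690 · 1.9445 = -11.00 ± 5.23 = (-16.23, -5.77)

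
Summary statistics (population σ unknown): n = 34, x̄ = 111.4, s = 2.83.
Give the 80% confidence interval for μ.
(110.77, 112.03)

t-interval (σ unknown):
df = n - 1 = 33
t* = 1.308 for 80% confidence

Margin of error = t* · s/√n = 1.308 · 2.83/√34 = 0.63

CI: (110.77, 112.03)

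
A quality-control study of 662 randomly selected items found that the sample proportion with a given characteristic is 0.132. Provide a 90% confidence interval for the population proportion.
(0.110, 0.154)

Proportion CI:
SE = √(p̂(1-p̂)/n) = √(0.132 · 0.868 / 662) = 0.01316

z* = 1.645
Margin = z* · SE = 1.645 · 0.01316 = 0.0216

CI: 0.132 ± 0.0216 = (0.110, 0.154)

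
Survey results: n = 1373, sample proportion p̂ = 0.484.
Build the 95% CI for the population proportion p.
(0.458, 0.510)

Proportion CI:
SE = √(p̂(1-p̂)/n) = √(0.484 · 0.516 / 1373) = 0.01349

z* = 1.960
Margin = z* · SE = 1.960 · 0.01349 = 0.0264

CI: 0.484 ± 0.0264 = (0.458, 0.510)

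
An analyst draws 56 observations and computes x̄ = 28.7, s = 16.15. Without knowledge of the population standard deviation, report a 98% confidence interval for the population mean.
(23.53, 33.87)

t-interval (σ unknown):
df = n - 1 = 55
t* = 2.396 for 98% confidence

Margin of error = t* · s/√n = 2.396 · 16.15/√56 = 5.17

CI: (23.53, 33.87)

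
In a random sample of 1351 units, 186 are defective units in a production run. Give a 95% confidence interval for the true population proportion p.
(0.119, 0.156)

Proportion CI:
p̂ = 186/1351 = 0.13768
SE = √(p̂(1-p̂)/n) = √(0.13768 · 0.86232 / 1351) = 0.00937

z* = 1.960
Margin = z* · SE = 1.960 · 0.00937 = 0.0184

CI: 0.13768 ± 0.0184 = (0.119, 0.156)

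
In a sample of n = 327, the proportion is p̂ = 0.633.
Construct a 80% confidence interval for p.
(0.599, 0.667)

Proportion CI:
SE = √(p̂(1-p̂)/n) = √(0.633 · 0.367 / 327) = 0.02665

z* = 1.282
Margin = z* · SE = 1.282 · 0.02665 = 0.0342

CI: 0.633 ± 0.0342 = (0.599, 0.667)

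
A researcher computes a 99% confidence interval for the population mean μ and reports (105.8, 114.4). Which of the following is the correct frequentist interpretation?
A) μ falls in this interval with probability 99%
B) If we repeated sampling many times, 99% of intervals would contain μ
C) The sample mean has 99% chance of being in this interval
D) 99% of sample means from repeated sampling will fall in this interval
B

A) Wrong — μ is fixed; the randomness lives in the interval, not in μ.
B) Correct — this is the frequentist long-run coverage interpretation.
C) Wrong — x̄ is observed and sits in the interval by construction.
D) Wrong — coverage applies to intervals containing μ, not to future x̄ values.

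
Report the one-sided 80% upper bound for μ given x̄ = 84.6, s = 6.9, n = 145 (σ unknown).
μ ≤ 85.08

Upper bound (one-sided):
t* = 0.844 (one-sided for 80%)
Upper bound = x̄ + t* · s/√n = 84.6 + 0.844 · 6.9/√145 = 85.08

We are 80% confident that μ ≤ 85.08.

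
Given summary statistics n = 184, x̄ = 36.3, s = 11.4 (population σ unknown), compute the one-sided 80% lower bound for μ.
μ ≥ 35.59

Lower bound (one-sided):
t* = 0.844 (one-sided for 80%)
Lower bound = x̄ - t* · s/√n = 36.3 - 0.844 · 11.4/√184 = 35.59

We are 80% confident that μ ≥ 35.59.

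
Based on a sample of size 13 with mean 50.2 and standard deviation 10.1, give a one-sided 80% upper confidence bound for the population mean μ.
μ ≤ 52.65

Upper bound (one-sided):
t* = 0.873 (one-sided for 80%)
Upper bound = x̄ + t* · s/√n = 50.2 + 0.873 · 10.1/√13 = 52.65

We are 80% confident that μ ≤ 52.65.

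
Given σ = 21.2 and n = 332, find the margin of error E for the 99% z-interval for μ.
Margin of error = 3.00

Margin of error = z* · σ/√n
= 2.576 · 21.2/√332
= 2.576 · 21.2/18.2209
= 3.00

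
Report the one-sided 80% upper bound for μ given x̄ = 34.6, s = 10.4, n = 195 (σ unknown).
μ ≤ 35.23

Upper bound (one-sided):
t* = 0.843 (one-sided for 80%)
Upper bound = x̄ + t* · s/√n = 34.6 + 0.843 · 10.4/√195 = 35.23

We are 80% confident that μ ≤ 35.23.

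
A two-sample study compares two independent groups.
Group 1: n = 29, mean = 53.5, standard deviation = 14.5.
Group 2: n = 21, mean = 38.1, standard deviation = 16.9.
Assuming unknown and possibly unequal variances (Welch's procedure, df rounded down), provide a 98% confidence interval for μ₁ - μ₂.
(4.32, 26.48)

Difference: x̄₁ - x̄₂ = 15.40
SE = √(s₁²/n₁ + s₂²/n₂) = √(14.5²/29 + 16.9²/21) = 4.5662
df = 39.07 → 39 (Welch–Satterthwaite, rounded down)
t* = 2.426

CI: 15.40 ± 2.426 · 4.5662 = 15.40 ± 11.08 = (4.32, 26.48)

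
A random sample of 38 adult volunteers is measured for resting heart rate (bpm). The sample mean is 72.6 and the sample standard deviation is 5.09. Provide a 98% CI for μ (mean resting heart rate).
(70.59, 74.61)

t-interval (σ unknown):
df = n - 1 = 37
t* = 2.431 for 98% confidence

Margin of error = t* · s/√n = 2.431 · 5.09/√38 = 2.01

CI: (70.59, 74.61)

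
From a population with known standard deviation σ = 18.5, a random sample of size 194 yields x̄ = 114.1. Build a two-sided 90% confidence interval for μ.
(111.92, 116.28)

z-interval (σ known):
z* = 1.645 for 90% confidence

Margin of error = z* · σ/√n = 1.645 · 18.5/√194 = 2.18

CI: (114.1 - 2.18, 114.1 + 2.18) = (111.92, 116.28)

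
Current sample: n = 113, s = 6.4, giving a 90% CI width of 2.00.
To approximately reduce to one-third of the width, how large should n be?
n ≈ 1017

CI width ∝ 1/√n
To reduce width by factor 3, need √n to grow by 3 → need 3² = 9 times as many samples.

Current: n = 113, width = 2.00
New: n = 1017, width ≈ 0.66

Width reduced by factor of 2.00/0.66 = 3.03.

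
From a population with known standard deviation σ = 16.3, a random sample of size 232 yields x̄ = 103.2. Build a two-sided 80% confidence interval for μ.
(101.83, 104.57)

z-interval (σ known):
z* = 1.282 for 80% confidence

Margin of error = z* · σ/√n = 1.282 · 16.3/√232 = 1.37

CI: (103.2 - 1.37, 103.2 + 1.37) = (101.83, 104.57)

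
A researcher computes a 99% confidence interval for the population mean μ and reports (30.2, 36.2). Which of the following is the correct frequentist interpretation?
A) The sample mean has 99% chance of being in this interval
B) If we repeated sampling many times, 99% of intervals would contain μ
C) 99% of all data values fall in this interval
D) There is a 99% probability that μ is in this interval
B

A) Wrong — x̄ is observed and sits in the interval by construction.
B) Correct — this is the frequentist long-run coverage interpretation.
C) Wrong — a CI is about the parameter μ, not individual data values.
D) Wrong — μ is fixed; the randomness lives in the interval, not in μ.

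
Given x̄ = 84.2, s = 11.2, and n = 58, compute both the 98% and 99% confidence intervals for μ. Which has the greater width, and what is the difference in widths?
99% CI is wider by 0.80

df = 57
98% CI: t* = 2.394, (80.68, 87.72), width = 2 · t* · s/√n = 7.04
99% CI: t* = 2.665, (80.28, 88.12), width = 2 · t* · s/√n = 7.84

The 99% CI is wider by 7.84 - 7.04 = 0.80.
Higher confidence requires a wider interval.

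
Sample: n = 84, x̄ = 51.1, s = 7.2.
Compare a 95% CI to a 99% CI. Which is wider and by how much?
99% CI is wider by 1.01

df = 83
95% CI: t* = 1.989, (49.54, 52.66), width = 2 · t* · s/√n = 3.13
99% CI: t* = 2.636, (49.03, 53.17), width = 2 · t* · s/√n = 4.14

The 99% CI is wider by 4.14 - 3.13 = 1.01.
Higher confidence requires a wider interval.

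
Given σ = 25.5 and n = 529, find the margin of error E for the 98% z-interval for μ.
Margin of error = 2.58

Margin of error = z* · σ/√n
= 2.326 · 25.5/√529
= 2.326 · 25.5/23.0000
= 2.58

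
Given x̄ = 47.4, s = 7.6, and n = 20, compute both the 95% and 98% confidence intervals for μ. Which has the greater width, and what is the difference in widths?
98% CI is wider by 1.52

df = 19
95% CI: t* = 2.093, (43.84, 50.96), width = 2 · t* · s/√n = 7.11
98% CI: t* = 2.539, (43.09, 51.71), width = 2 · t* · s/√n = 8.63

The 98% CI is wider by 8.63 - 7.11 = 1.52.
Higher confidence requires a wider interval.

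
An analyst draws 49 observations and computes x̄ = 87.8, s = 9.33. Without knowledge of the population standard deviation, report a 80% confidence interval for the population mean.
(86.07, 89.53)

t-interval (σ unknown):
df = n - 1 = 48
t* = 1.299 for 80% confidence

Margin of error = t* · s/√n = 1.299 · 9.33/√49 = 1.73

CI: (86.07, 89.53)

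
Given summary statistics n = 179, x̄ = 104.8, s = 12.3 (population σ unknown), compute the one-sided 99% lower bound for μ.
μ ≥ 102.64

Lower bound (one-sided):
t* = 2.347 (one-sided for 99%)
Lower bound = x̄ - t* · s/√n = 104.8 - 2.347 · 12.3/√179 = 102.64

We are 99% confident that μ ≥ 102.64.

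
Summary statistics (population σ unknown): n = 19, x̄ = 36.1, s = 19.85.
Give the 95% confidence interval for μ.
(26.53, 45.67)

t-interval (σ unknown):
df = n - 1 = 18
t* = 2.101 for 95% confidence

Margin of error = t* · s/√n = 2.101 · 19.85/√19 = 9.57

CI: (26.53, 45.67)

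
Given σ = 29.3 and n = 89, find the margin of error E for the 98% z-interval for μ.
Margin of error = 7.22

Margin of error = z* · σ/√n
= 2.326 · 29.3/√89
= 2.326 · 29.3/9.4340
= 7.22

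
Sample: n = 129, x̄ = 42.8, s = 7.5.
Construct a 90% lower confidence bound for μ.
μ ≥ 41.95

Lower bound (one-sided):
t* = 1.288 (one-sided for 90%)
Lower bound = x̄ - t* · s/√n = 42.8 - 1.288 · 7.5/√129 = 41.95

We are 90% confident that μ ≥ 41.95.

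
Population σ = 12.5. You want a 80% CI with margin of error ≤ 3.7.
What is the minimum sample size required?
n ≥ 19

For margin E ≤ 3.7:
n ≥ (z* · σ / E)²
n ≥ (1.282 · 12.5 / 3.7)²
n ≥ 18.76

Minimum n = 19 (rounding up)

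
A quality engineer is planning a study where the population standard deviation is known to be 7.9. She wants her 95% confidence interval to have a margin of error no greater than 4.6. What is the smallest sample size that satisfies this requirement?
n ≥ 12

For margin E ≤ 4.6:
n ≥ (z* · σ / E)²
n ≥ (1.960 · 7.9 / 4.6)²
n ≥ 11.33

Minimum n = 12 (rounding up)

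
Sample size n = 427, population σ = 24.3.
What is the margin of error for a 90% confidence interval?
Margin of error = 1.93

Margin of error = z* · σ/√n
= 1.645 · 24.3/√427
= 1.645 · 24.3/20.6640
= 1.93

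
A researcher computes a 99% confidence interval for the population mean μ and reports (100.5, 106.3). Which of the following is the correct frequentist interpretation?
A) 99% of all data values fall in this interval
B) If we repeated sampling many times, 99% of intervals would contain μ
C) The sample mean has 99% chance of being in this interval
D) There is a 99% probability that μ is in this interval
B

A) Wrong — a CI is about the parameter μ, not individual data values.
B) Correct — this is the frequentist long-run coverage interpretation.
C) Wrong — x̄ is observed and sits in the interval by construction.
D) Wrong — μ is fixed; the randomness lives in the interval, not in μ.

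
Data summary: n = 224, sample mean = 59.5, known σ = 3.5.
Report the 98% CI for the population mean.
(58.96, 60.04)

z-interval (σ known):
z* = 2.326 for 98% confidence

Margin of error = z* · σ/√n = 2.326 · 3.5/√224 = 0.54

CI: (59.5 - 0.54, 59.5 + 0.54) = (58.96, 60.04)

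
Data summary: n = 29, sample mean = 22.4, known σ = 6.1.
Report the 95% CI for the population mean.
(20.18, 24.62)

z-interval (σ known):
z* = 1.960 for 95% confidence

Margin of error = z* · σ/√n = 1.960 · 6.1/√29 = 2.22

CI: (22.4 - 2.22, 22.4 + 2.22) = (20.18, 24.62)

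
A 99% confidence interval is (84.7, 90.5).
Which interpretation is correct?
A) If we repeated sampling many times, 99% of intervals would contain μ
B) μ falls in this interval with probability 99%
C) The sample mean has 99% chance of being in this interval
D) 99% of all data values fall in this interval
A

A) Correct — this is the frequentist long-run coverage interpretation.
B) Wrong — μ is fixed; the randomness lives in the interval, not in μ.
C) Wrong — x̄ is observed and sits in the interval by construction.
D) Wrong — a CI is about the parameter μ, not individual data values.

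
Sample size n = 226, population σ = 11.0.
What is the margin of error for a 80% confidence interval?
Margin of error = 0.94

Margin of error = z* · σ/√n
= 1.282 · 11.0/√226
= 1.282 · 11.0/15.0333
= 0.94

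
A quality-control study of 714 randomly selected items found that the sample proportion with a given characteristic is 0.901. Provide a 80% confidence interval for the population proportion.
(0.887, 0.915)

Proportion CI:
SE = √(p̂(1-p̂)/n) = √(0.901 · 0.099 / 714) = 0.01118

z* = 1.282
Margin = z* · SE = 1.282 · 0.01118 = 0.0143

CI: 0.901 ± 0.0143 = (0.887, 0.915)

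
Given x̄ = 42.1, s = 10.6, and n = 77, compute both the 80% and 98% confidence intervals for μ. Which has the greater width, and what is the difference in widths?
98% CI is wider by 2.62

df = 76
80% CI: t* = 1.293, (40.54, 43.66), width = 2 · t* · s/√n = 3.12
98% CI: t* = 2.376, (39.23, 44.97), width = 2 · t* · s/√n = 5.74

The 98% CI is wider by 5.74 - 3.12 = 2.62.
Higher confidence requires a wider interval.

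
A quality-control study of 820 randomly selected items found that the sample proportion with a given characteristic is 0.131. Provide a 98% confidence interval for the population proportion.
(0.104, 0.158)

Proportion CI:
SE = √(p̂(1-p̂)/n) = √(0.131 · 0.869 / 820) = 0.01178

z* = 2.326
Margin = z* · SE = 2.326 · 0.01178 = 0.0274

CI: 0.131 ± 0.0274 = (0.104, 0.158)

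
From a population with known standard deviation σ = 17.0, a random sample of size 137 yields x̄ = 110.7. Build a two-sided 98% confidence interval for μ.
(107.32, 114.08)

z-interval (σ known):
z* = 2.326 for 98% confidence

Margin of error = z* · σ/√n = 2.326 · 17.0/√137 = 3.38

CI: (110.7 - 3.38, 110.7 + 3.38) = (107.32, 114.08)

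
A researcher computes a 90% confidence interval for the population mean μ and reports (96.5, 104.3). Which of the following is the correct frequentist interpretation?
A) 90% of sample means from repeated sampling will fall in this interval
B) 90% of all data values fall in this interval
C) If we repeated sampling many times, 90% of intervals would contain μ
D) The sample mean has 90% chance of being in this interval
C

A) Wrong — coverage applies to intervals containing μ, not to future x̄ values.
B) Wrong — a CI is about the parameter μ, not individual data values.
C) Correct — this is the frequentist long-run coverage interpretation.
D) Wrong — x̄ is observed and sits in the interval by construction.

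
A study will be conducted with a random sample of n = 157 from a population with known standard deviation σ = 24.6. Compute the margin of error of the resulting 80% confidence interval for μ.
Margin of error = 2.52

Margin of error = z* · σ/√n
= 1.282 · 24.6/√157
= 1.282 · 24.6/12.5300
= 2.52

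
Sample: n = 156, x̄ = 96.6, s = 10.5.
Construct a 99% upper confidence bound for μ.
μ ≤ 98.58

Upper bound (one-sided):
t* = 2.351 (one-sided for 99%)
Upper bound = x̄ + t* · s/√n = 96.6 + 2.351 · 10.5/√156 = 98.58

We are 99% confident that μ ≤ 98.58.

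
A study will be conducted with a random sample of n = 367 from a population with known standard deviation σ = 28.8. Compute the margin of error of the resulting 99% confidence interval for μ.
Margin of error = 3.87

Margin of error = z* · σ/√n
= 2.576 · 28.8/√367
= 2.576 · 28.8/19.1572
= 3.87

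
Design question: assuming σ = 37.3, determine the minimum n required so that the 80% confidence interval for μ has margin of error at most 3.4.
n ≥ 198

For margin E ≤ 3.4:
n ≥ (z* · σ / E)²
n ≥ (1.282 · 37.3 / 3.4)²
n ≥ 197.80

Minimum n = 198 (rounding up)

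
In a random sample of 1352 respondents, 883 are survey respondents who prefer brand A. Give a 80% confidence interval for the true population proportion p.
(0.637, 0.670)

Proportion CI:
p̂ = 883/1352 = 0.65311
SE = √(p̂(1-p̂)/n) = √(0.65311 · 0.34689 / 1352) = 0.01294

z* = 1.282
Margin = z* · SE = 1.282 · 0.01294 = 0.0166

CI: 0.65311 ± 0.0166 = (0.637, 0.670)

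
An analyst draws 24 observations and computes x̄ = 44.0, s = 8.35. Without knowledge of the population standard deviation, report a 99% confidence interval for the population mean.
(39.22, 48.78)

t-interval (σ unknown):
df = n - 1 = 23
t* = 2.807 for 99% confidence

Margin of error = t* · s/√n = 2.807 · 8.35/√24 = 4.78

CI: (39.22, 48.78)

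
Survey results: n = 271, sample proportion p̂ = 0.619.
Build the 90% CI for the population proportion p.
(0.570, 0.668)

Proportion CI:
SE = √(p̂(1-p̂)/n) = √(0.619 · 0.381 / 271) = 0.02950

z* = 1.645
Margin = z* · SE = 1.645 · 0.02950 = 0.0485

CI: 0.619 ± 0.0485 = (0.570, 0.668)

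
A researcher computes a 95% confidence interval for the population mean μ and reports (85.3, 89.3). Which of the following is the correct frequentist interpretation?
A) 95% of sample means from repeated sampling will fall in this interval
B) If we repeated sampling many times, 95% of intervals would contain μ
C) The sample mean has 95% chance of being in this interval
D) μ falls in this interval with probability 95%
B

A) Wrong — coverage applies to intervals containing μ, not to future x̄ values.
B) Correct — this is the frequentist long-run coverage interpretation.
C) Wrong — x̄ is observed and sits in the interval by construction.
D) Wrong — μ is fixed; the randomness lives in the interval, not in μ.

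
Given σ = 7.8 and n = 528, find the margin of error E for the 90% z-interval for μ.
Margin of error = 0.56

Margin of error = z* · σ/√n
= 1.645 · 7.8/√528
= 1.645 · 7.8/22.9783
= 0.56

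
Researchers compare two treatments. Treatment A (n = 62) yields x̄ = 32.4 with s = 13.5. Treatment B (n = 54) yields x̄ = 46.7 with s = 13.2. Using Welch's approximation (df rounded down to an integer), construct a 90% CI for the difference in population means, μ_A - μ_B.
(-18.42, -10.18)

Difference: x̄₁ - x̄₂ = -14.30
SE = √(s₁²/n₁ + s₂²/n₂) = √(13.5²/62 + 13.2²/54) = 2.4832
df = 112.46 → 112 (Welch–Satterthwaite, rounded down)
t* = 1.659

CI: -14.30 ± 1.659 · 2.4832 = -14.30 ± 4.12 = (-18.42, -10.18)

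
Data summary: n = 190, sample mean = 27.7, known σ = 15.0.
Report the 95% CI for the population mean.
(25.57, 29.83)

z-interval (σ known):
z* = 1.960 for 95% confidence

Margin of error = z* · σ/√n = 1.960 · 15.0/√190 = 2.13

CI: (27.7 - 2.13, 27.7 + 2.13) = (25.57, 29.83)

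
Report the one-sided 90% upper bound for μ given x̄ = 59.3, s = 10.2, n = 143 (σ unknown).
μ ≤ 60.40

Upper bound (one-sided):
t* = 1.288 (one-sided for 90%)
Upper bound = x̄ + t* · s/√n = 59.3 + 1.288 · 10.2/√143 = 60.40

We are 90% confident that μ ≤ 60.40.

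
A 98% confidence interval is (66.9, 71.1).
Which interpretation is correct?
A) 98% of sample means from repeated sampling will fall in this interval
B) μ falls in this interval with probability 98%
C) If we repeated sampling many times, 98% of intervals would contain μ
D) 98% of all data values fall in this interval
C

A) Wrong — coverage applies to intervals containing μ, not to future x̄ values.
B) Wrong — μ is fixed; the randomness lives in the interval, not in μ.
C) Correct — this is the frequentist long-run coverage interpretation.
D) Wrong — a CI is about the parameter μ, not individual data values.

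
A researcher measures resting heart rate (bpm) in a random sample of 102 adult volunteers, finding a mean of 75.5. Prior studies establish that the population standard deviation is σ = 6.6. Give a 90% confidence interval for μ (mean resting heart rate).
(74.42, 76.58)

z-interval (σ known):
z* = 1.645 for 90% confidence

Margin of error = z* · σ/√n = 1.645 · 6.6/√102 = 1.08

CI: (75.5 - 1.08, 75.5 + 1.08) = (74.42, 76.58)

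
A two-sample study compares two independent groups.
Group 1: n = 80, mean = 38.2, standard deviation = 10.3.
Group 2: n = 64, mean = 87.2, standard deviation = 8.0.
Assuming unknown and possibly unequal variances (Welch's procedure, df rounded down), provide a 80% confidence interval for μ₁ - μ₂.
(-50.96, -47.04)

Difference: x̄₁ - x̄₂ = -49.00
SE = √(s₁²/n₁ + s₂²/n₂) = √(10.3²/80 + 8.0²/64) = 1.5252
df = 141.89 → 141 (Welch–Satterthwaite, rounded down)
t* = 1.288

CI: -49.00 ± 1.288 · 1.5252 = -49.00 ± 1.96 = (-50.96, -47.04)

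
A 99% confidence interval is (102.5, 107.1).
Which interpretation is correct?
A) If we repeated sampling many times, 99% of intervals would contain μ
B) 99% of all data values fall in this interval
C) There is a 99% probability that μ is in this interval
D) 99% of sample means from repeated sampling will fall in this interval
A

A) Correct — this is the frequentist long-run coverage interpretation.
B) Wrong — a CI is about the parameter μ, not individual data values.
C) Wrong — μ is fixed; the randomness lives in the interval, not in μ.
D) Wrong — coverage applies to intervals containing μ, not to future x̄ values.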